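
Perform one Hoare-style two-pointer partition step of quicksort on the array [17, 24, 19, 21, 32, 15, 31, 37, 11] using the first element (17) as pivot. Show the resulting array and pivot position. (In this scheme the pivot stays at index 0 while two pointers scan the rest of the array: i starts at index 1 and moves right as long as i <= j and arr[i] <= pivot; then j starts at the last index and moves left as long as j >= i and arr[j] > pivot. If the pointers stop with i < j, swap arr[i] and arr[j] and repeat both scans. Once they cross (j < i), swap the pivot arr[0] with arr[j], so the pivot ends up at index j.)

Hoare-style two-pointer partition with pivot = 17:

Initial array: [17, 24, 19, 21, 32, 15, 31, 37, 11]

Pointers start at i = 1, j = 8.
i stops at index 1 (arr[1]=24 > 17), j stops at index 8 (arr[8]=11 <= 17): swap arr[1] and arr[8], array becomes [17, 11, 19, 21, 32, 15, 31, 37, 24]
i stops at index 2 (arr[2]=19 > 17), j stops at index 5 (arr[5]=15 <= 17): swap arr[2] and arr[5], array becomes [17, 11, 15, 21, 32, 19, 31, 37, 24]
i ends at 3, j ends at 2: the pointers have crossed (j < i), so scanning stops.

Swap pivot arr[0] with arr[2] to place pivot at position 2: [15, 11, 17, 21, 32, 19, 31, 37, 24]
Pivot position: 2

After partitioning with pivot 17, the array becomes [15, 11, 17, 21, 32, 19, 31, 37, 24]. The pivot is placed at index 2. All elements to the left of the pivot are <= 17, and all elements to the right are > 17.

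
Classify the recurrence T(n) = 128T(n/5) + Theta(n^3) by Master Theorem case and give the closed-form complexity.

Master Theorem for T(n) = 128T(n/5) + O(n^3):

a = 128, b = 5, c = 3
log_b(a) = log_5(128) = 3.0147

Case 1: c = 3 < log_5(128) = 3.0147
T(n) = O(n^(log_5 128))

For T(n) = 128T(n/5) + O(n^3): log_5(128) = 3.0147. This is Case 1 of the Master Theorem (c < log_b(a), work dominated by leaves), giving O(n^(log_5 128)).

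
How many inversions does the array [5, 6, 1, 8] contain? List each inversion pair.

Finding inversions in [5, 6, 1, 8]:

(0, 2): arr[0]=5 > arr[2]=1
(1, 2): arr[1]=6 > arr[2]=1

Total inversions: 2

The array has 2 inversion(s): (0,2), (1,2). Each pair (i,j) satisfies i < j and arr[i] > arr[j].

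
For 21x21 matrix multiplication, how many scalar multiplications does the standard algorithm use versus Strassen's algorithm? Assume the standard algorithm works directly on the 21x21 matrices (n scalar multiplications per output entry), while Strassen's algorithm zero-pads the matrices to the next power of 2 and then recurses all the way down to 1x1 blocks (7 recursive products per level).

Matrix multiplication for 21x21 matrices:

Strassen's algorithm requires power-of-2 dimensions. Pad 21x21 to 32x32 (next power of 2).

Standard algorithm: 21^3 = 9261 multiplications
Strassen's algorithm: 7^(log2(32)) = 7^5 = 16807 multiplications
Difference: 9261 - 16807 = -7546 (Strassen uses MORE here due to padding overhead — for small or just-over-power-of-2 n, padding can outweigh the per-level savings)

Standard: 9261 multiplications (21^3). Strassen: 16807 multiplications (7^5, after padding to 32x32). Strassen reduces 8 recursive multiplications to 7 at each level.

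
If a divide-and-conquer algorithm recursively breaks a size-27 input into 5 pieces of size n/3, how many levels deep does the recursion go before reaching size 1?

For divide and conquer with division factor 3:

Problem sizes at each level:
Level 0: 27
Level 1: 9
Level 2: 3
Level 3: 1

The root is level 0 and the size-1 base case is level 3 (the tree spans levels 0 through 3, i.e. 4 levels counting the root), so the depth is the number of divisions: log_3(27) = 3

The recursion tree depth is log_3(27) = 3. At each level, the problem size is divided by 3, so it takes 3 divisions to reduce to a base case of size 1. The algorithm makes 5 recursive calls at each level.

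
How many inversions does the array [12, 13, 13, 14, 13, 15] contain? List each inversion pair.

Finding inversions in [12, 13, 13, 14, 13, 15]:

(3, 4): arr[3]=14 > arr[4]=13

Total inversions: 1

The array has 1 inversion(s): (3,4). Each pair (i,j) satisfies i < j and arr[i] > arr[j].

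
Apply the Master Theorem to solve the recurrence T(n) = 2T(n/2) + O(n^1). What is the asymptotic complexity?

Master Theorem for T(n) = 2T(n/2) + O(n^1):

a = 2, b = 2, c = 1
log_b(a) = log_2(2) = 1.0000

Case 2: c = 1 = log_2(2) = 1.0000
T(n) = O(n^1 log n) = O(n log n)

For T(n) = 2T(n/2) + O(n^1): log_2(2) = 1.0000. This is Case 2 of the Master Theorem (c = log_b(a), equal work at all levels), giving O(n log n).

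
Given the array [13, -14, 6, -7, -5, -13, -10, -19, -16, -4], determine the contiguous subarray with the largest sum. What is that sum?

Using Kadane's algorithm on [13, -14, 6, -7, -5, -13, -10, -19, -16, -4]:

Scanning through the array:
Position 1 (value -14): max_ending_here = -1, max_so_far = 13
Position 2 (value 6): max_ending_here = 6, max_so_far = 13
Position 3 (value -7): max_ending_here = -1, max_so_far = 13
Position 4 (value -5): max_ending_here = -5, max_so_far = 13
Position 5 (value -13): max_ending_here = -13, max_so_far = 13
Position 6 (value -10): max_ending_here = -10, max_so_far = 13
Position 7 (value -19): max_ending_here = -19, max_so_far = 13
Position 8 (value -16): max_ending_here = -16, max_so_far = 13
Position 9 (value -4): max_ending_here = -4, max_so_far = 13

Maximum subarray: [13]
Maximum sum: 13

The maximum subarray is [13] with sum 13. This subarray runs from index 0 to index 0.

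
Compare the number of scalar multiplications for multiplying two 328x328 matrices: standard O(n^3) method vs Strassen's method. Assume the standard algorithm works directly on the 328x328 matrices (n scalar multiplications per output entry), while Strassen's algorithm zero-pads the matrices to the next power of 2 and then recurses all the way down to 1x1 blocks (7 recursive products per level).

Matrix multiplication for 328x328 matrices:

Strassen's algorithm requires power-of-2 dimensions. Pad 328x328 to 512x512 (next power of 2).

Standard algorithm: 328^3 = 35287552 multiplications
Strassen's algorithm: 7^(log2(512)) = 7^9 = 40353607 multiplications
Difference: 35287552 - 40353607 = -5066055 (Strassen uses MORE here due to padding overhead — for small or just-over-power-of-2 n, padding can outweigh the per-level savings)

Standard: 35287552 multiplications (328^3). Strassen: 40353607 multiplications (7^9, after padding to 512x512). Strassen reduces 8 recursive multiplications to 7 at each level.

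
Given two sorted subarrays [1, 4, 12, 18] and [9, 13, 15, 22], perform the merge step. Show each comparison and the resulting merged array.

Merging process:

Compare 1 vs 9: take 1 from left. Merged: [1]
Compare 4 vs 9: take 4 from left. Merged: [1, 4]
Compare 12 vs 9: take 9 from right. Merged: [1, 4, 9]
Compare 12 vs 13: take 12 from left. Merged: [1, 4, 9, 12]
Compare 18 vs 13: take 13 from right. Merged: [1, 4, 9, 12, 13]
Compare 18 vs 15: take 15 from right. Merged: [1, 4, 9, 12, 13, 15]
Compare 18 vs 22: take 18 from left. Merged: [1, 4, 9, 12, 13, 15, 18]
Append remaining from right: [22]. Merged: [1, 4, 9, 12, 13, 15, 18, 22]

Final merged array: [1, 4, 9, 12, 13, 15, 18, 22]
Total comparisons: 7

The merged array is [1, 4, 9, 12, 13, 15, 18, 22], requiring 7 comparisons. The merge step runs in O(n) time where n is the total number of elements.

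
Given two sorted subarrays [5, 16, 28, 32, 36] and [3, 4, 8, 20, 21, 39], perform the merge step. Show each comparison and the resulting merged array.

Merging process:

Compare 5 vs 3: take 3 from right. Merged: [3]
Compare 5 vs 4: take 4 from right. Merged: [3, 4]
Compare 5 vs 8: take 5 from left. Merged: [3, 4, 5]
Compare 16 vs 8: take 8 from right. Merged: [3, 4, 5, 8]
Compare 16 vs 20: take 16 from left. Merged: [3, 4, 5, 8, 16]
Compare 28 vs 20: take 20 from right. Merged: [3, 4, 5, 8, 16, 20]
Compare 28 vs 21: take 21 from right. Merged: [3, 4, 5, 8, 16, 20, 21]
Compare 28 vs 39: take 28 from left. Merged: [3, 4, 5, 8, 16, 20, 21, 28]
Compare 32 vs 39: take 32 from left. Merged: [3, 4, 5, 8, 16, 20, 21, 28, 32]
Compare 36 vs 39: take 36 from left. Merged: [3, 4, 5, 8, 16, 20, 21, 28, 32, 36]
Append remaining from right: [39]. Merged: [3, 4, 5, 8, 16, 20, 21, 28, 32, 36, 39]

Final merged array: [3, 4, 5, 8, 16, 20, 21, 28, 32, 36, 39]
Total comparisons: 10

The merged array is [3, 4, 5, 8, 16, 20, 21, 28, 32, 36, 39], requiring 10 comparisons. The merge step runs in O(n) time where n is the total number of elements.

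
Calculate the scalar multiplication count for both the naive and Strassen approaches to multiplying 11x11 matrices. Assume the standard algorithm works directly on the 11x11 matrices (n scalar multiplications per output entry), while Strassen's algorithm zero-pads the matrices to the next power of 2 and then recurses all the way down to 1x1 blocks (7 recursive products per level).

Matrix multiplication for 11x11 matrices:

Strassen's algorithm requires power-of-2 dimensions. Pad 11x11 to 16x16 (next power of 2).

Standard algorithm: 11^3 = 1331 multiplications
Strassen's algorithm: 7^(log2(16)) = 7^4 = 2401 multiplications
Difference: 1331 - 2401 = -1070 (Strassen uses MORE here due to padding overhead — for small or just-over-power-of-2 n, padding can outweigh the per-level savings)

Standard: 1331 multiplications (11^3). Strassen: 2401 multiplications (7^4, after padding to 16x16). Strassen reduces 8 recursive multiplications to 7 at each level.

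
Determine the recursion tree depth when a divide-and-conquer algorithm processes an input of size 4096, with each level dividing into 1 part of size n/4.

For divide and conquer with division factor 4:

Problem sizes at each level:
Level 0: 4096
Level 1: 1024
Level 2: 256
Level 3: 64
Level 4: 16
Level 5: 4
Level 6: 1

The root is level 0 and the size-1 base case is level 6 (the tree spans levels 0 through 6, i.e. 7 levels counting the root), so the depth is the number of divisions: log_4(4096) = 6

The recursion tree depth is log_4(4096) = 6. At each level, the problem size is divided by 4, so it takes 6 divisions to reduce to a base case of size 1. The algorithm makes 1 recursive call at each level.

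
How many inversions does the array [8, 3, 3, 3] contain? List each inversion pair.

Finding inversions in [8, 3, 3, 3]:

(0, 1): arr[0]=8 > arr[1]=3
(0, 2): arr[0]=8 > arr[2]=3
(0, 3): arr[0]=8 > arr[3]=3

Total inversions: 3

The array has 3 inversion(s): (0,1), (0,2), (0,3). Each pair (i,j) satisfies i < j and arr[i] > arr[j].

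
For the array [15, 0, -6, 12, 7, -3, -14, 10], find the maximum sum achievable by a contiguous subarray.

Using Kadane's algorithm on [15, 0, -6, 12, 7, -3, -14, 10]:

Scanning through the array:
Position 1 (value 0): max_ending_here = 15, max_so_far = 15
Position 2 (value -6): max_ending_here = 9, max_so_far = 15
Position 3 (value 12): max_ending_here = 21, max_so_far = 21
Position 4 (value 7): max_ending_here = 28, max_so_far = 28
Position 5 (value -3): max_ending_here = 25, max_so_far = 28
Position 6 (value -14): max_ending_here = 11, max_so_far = 28
Position 7 (value 10): max_ending_here = 21, max_so_far = 28

Maximum subarray: [15, 0, -6, 12, 7]
Maximum sum: 28

The maximum subarray is [15, 0, -6, 12, 7] with sum 28. This subarray runs from index 0 to index 4.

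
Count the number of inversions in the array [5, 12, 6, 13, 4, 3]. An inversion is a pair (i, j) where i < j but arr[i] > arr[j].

Finding inversions in [5, 12, 6, 13, 4, 3]:

(0, 4): arr[0]=5 > arr[4]=4
(0, 5): arr[0]=5 > arr[5]=3
(1, 2): arr[1]=12 > arr[2]=6
(1, 4): arr[1]=12 > arr[4]=4
(1, 5): arr[1]=12 > arr[5]=3
(2, 4): arr[2]=6 > arr[4]=4
(2, 5): arr[2]=6 > arr[5]=3
(3, 4): arr[3]=13 > arr[4]=4
(3, 5): arr[3]=13 > arr[5]=3
(4, 5): arr[4]=4 > arr[5]=3

Total inversions: 10

The array has 10 inversion(s): (0,4), (0,5), (1,2), (1,4), (1,5), (2,4), (2,5), (3,4), (3,5), (4,5). Each pair (i,j) satisfies i < j and arr[i] > arr[j].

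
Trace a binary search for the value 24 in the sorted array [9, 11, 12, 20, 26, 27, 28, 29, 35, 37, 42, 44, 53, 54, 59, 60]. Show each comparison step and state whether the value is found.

Binary search for 24 in [9, 11, 12, 20, 26, 27, 28, 29, 35, 37, 42, 44, 53, 54, 59, 60]:

lo=0, hi=15, mid=7, arr[mid]=29 -> 29 > 24, search left half
lo=0, hi=6, mid=3, arr[mid]=20 -> 20 < 24, search right half
lo=4, hi=6, mid=5, arr[mid]=27 -> 27 > 24, search left half
lo=4, hi=4, mid=4, arr[mid]=26 -> 26 > 24, search left half
lo=4 > hi=3, target 24 not found

Binary search determines that 24 is not in the array after 4 comparisons. The search space was exhausted without finding the target.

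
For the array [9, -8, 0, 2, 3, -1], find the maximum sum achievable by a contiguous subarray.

Using Kadane's algorithm on [9, -8, 0, 2, 3, -1]:

Scanning through the array:
Position 1 (value -8): max_ending_here = 1, max_so_far = 9
Position 2 (value 0): max_ending_here = 1, max_so_far = 9
Position 3 (value 2): max_ending_here = 3, max_so_far = 9
Position 4 (value 3): max_ending_here = 6, max_so_far = 9
Position 5 (value -1): max_ending_here = 5, max_so_far = 9

Maximum subarray: [9]
Maximum sum: 9

The maximum subarray is [9] with sum 9. This subarray runs from index 0 to index 0.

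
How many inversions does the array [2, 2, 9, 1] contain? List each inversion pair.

Finding inversions in [2, 2, 9, 1]:

(0, 3): arr[0]=2 > arr[3]=1
(1, 3): arr[1]=2 > arr[3]=1
(2, 3): arr[2]=9 > arr[3]=1

Total inversions: 3

The array has 3 inversion(s): (0,3), (1,3), (2,3). Each pair (i,j) satisfies i < j and arr[i] > arr[j].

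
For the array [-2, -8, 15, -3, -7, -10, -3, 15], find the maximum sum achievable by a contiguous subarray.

Using Kadane's algorithm on [-2, -8, 15, -3, -7, -10, -3, 15]:

Scanning through the array:
Position 1 (value -8): max_ending_here = -8, max_so_far = -2
Position 2 (value 15): max_ending_here = 15, max_so_far = 15
Position 3 (value -3): max_ending_here = 12, max_so_far = 15
Position 4 (value -7): max_ending_here = 5, max_so_far = 15
Position 5 (value -10): max_ending_here = -5, max_so_far = 15
Position 6 (value -3): max_ending_here = -3, max_so_far = 15
Position 7 (value 15): max_ending_here = 15, max_so_far = 15

Maximum subarray: [15]
Maximum sum: 15

The maximum subarray is [15] with sum 15. This subarray runs from index 2 to index 2.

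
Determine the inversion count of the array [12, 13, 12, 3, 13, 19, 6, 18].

Finding inversions in [12, 13, 12, 3, 13, 19, 6, 18]:

(0, 3): arr[0]=12 > arr[3]=3
(0, 6): arr[0]=12 > arr[6]=6
(1, 2): arr[1]=13 > arr[2]=12
(1, 3): arr[1]=13 > arr[3]=3
(1, 6): arr[1]=13 > arr[6]=6
(2, 3): arr[2]=12 > arr[3]=3
(2, 6): arr[2]=12 > arr[6]=6
(4, 6): arr[4]=13 > arr[6]=6
(5, 6): arr[5]=19 > arr[6]=6
(5, 7): arr[5]=19 > arr[7]=18

Total inversions: 10

The array has 10 inversion(s): (0,3), (0,6), (1,2), (1,3), (1,6), (2,3), (2,6), (4,6), (5,6), (5,7). Each pair (i,j) satisfies i < j and arr[i] > arr[j].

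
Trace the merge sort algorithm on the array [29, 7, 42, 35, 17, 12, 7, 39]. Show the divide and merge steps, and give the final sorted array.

Merge sort trace:

Split: [29, 7, 42, 35, 17, 12, 7, 39] -> [29, 7, 42, 35] and [17, 12, 7, 39]
  Split: [29, 7, 42, 35] -> [29, 7] and [42, 35]
    Split: [29, 7] -> [29] and [7]
    Merge: [29] + [7] -> [7, 29]
    Split: [42, 35] -> [42] and [35]
    Merge: [42] + [35] -> [35, 42]
  Merge: [7, 29] + [35, 42] -> [7, 29, 35, 42]
  Split: [17, 12, 7, 39] -> [17, 12] and [7, 39]
    Split: [17, 12] -> [17] and [12]
    Merge: [17] + [12] -> [12, 17]
    Split: [7, 39] -> [7] and [39]
    Merge: [7] + [39] -> [7, 39]
  Merge: [12, 17] + [7, 39] -> [7, 12, 17, 39]
Merge: [7, 29, 35, 42] + [7, 12, 17, 39] -> [7, 7, 12, 17, 29, 35, 39, 42]

Final sorted array: [7, 7, 12, 17, 29, 35, 39, 42]

The merge sort proceeds by recursively splitting the array and merging sorted halves.
After all merges, the sorted array is [7, 7, 12, 17, 29, 35, 39, 42].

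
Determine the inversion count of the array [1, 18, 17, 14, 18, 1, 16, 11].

Finding inversions in [1, 18, 17, 14, 18, 1, 16, 11]:

(1, 2): arr[1]=18 > arr[2]=17
(1, 3): arr[1]=18 > arr[3]=14
(1, 5): arr[1]=18 > arr[5]=1
(1, 6): arr[1]=18 > arr[6]=16
(1, 7): arr[1]=18 > arr[7]=11
(2, 3): arr[2]=17 > arr[3]=14
(2, 5): arr[2]=17 > arr[5]=1
(2, 6): arr[2]=17 > arr[6]=16
(2, 7): arr[2]=17 > arr[7]=11
(3, 5): arr[3]=14 > arr[5]=1
(3, 7): arr[3]=14 > arr[7]=11
(4, 5): arr[4]=18 > arr[5]=1
(4, 6): arr[4]=18 > arr[6]=16
(4, 7): arr[4]=18 > arr[7]=11
(6, 7): arr[6]=16 > arr[7]=11

Total inversions: 15

The array has 15 inversion(s): (1,2), (1,3), (1,5), (1,6), (1,7), (2,3), (2,5), (2,6), (2,7), (3,5), (3,7), (4,5), (4,6), (4,7), (6,7). Each pair (i,j) satisfies i < j and arr[i] > arr[j].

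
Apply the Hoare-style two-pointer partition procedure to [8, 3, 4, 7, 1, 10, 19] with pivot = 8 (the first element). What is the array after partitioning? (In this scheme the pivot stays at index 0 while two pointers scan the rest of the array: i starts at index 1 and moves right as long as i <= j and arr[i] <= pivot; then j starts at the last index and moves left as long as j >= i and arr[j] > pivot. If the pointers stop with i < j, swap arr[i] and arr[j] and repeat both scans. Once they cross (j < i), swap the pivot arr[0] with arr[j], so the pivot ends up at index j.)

Hoare-style two-pointer partition with pivot = 8:

Initial array: [8, 3, 4, 7, 1, 10, 19]

Pointers start at i = 1, j = 6.
i ends at 5, j ends at 4: the pointers have crossed (j < i), so scanning stops.

Swap pivot arr[0] with arr[4] to place pivot at position 4: [1, 3, 4, 7, 8, 10, 19]
Pivot position: 4

After partitioning with pivot 8, the array becomes [1, 3, 4, 7, 8, 10, 19]. The pivot is placed at index 4. All elements to the left of the pivot are <= 8, and all elements to the right are > 8.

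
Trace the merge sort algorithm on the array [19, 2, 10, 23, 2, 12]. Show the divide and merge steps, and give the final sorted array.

Merge sort trace:

Split: [19, 2, 10, 23, 2, 12] -> [19, 2, 10] and [23, 2, 12]
  Split: [19, 2, 10] -> [19] and [2, 10]
    Split: [2, 10] -> [2] and [10]
    Merge: [2] + [10] -> [2, 10]
  Merge: [19] + [2, 10] -> [2, 10, 19]
  Split: [23, 2, 12] -> [23] and [2, 12]
    Split: [2, 12] -> [2] and [12]
    Merge: [2] + [12] -> [2, 12]
  Merge: [23] + [2, 12] -> [2, 12, 23]
Merge: [2, 10, 19] + [2, 12, 23] -> [2, 2, 10, 12, 19, 23]

Final sorted array: [2, 2, 10, 12, 19, 23]

The merge sort proceeds by recursively splitting the array and merging sorted halves.
After all merges, the sorted array is [2, 2, 10, 12, 19, 23].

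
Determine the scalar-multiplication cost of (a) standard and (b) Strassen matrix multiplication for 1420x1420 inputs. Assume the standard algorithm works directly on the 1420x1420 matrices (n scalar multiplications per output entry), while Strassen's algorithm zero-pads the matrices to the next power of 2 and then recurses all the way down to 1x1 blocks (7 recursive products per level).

Matrix multiplication for 1420x1420 matrices:

Strassen's algorithm requires power-of-2 dimensions. Pad 1420x1420 to 2048x2048 (next power of 2).

Standard algorithm: 1420^3 = 2863288000 multiplications
Strassen's algorithm: 7^(log2(2048)) = 7^11 = 1977326743 multiplications
Savings: 2863288000 - 1977326743 = 885961257 multiplications

Standard: 2863288000 multiplications (1420^3). Strassen: 1977326743 multiplications (7^11, after padding to 2048x2048). Strassen reduces 8 recursive multiplications to 7 at each level.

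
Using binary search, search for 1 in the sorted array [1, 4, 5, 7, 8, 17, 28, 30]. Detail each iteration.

Binary search for 1 in [1, 4, 5, 7, 8, 17, 28, 30]:

lo=0, hi=7, mid=3, arr[mid]=7 -> 7 > 1, search left half
lo=0, hi=2, mid=1, arr[mid]=4 -> 4 > 1, search left half
lo=0, hi=0, mid=0, arr[mid]=1 -> Found target at index 0!

Binary search finds 1 at index 0 after 3 comparisons. The search repeatedly halves the search space by comparing with the middle element.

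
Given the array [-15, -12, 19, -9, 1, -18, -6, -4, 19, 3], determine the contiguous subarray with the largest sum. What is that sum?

Using Kadane's algorithm on [-15, -12, 19, -9, 1, -18, -6, -4, 19, 3]:

Scanning through the array:
Position 1 (value -12): max_ending_here = -12, max_so_far = -12
Position 2 (value 19): max_ending_here = 19, max_so_far = 19
Position 3 (value -9): max_ending_here = 10, max_so_far = 19
Position 4 (value 1): max_ending_here = 11, max_so_far = 19
Position 5 (value -18): max_ending_here = -7, max_so_far = 19
Position 6 (value -6): max_ending_here = -6, max_so_far = 19
Position 7 (value -4): max_ending_here = -4, max_so_far = 19
Position 8 (value 19): max_ending_here = 19, max_so_far = 19
Position 9 (value 3): max_ending_here = 22, max_so_far = 22

Maximum subarray: [19, 3]
Maximum sum: 22

The maximum subarray is [19, 3] with sum 22. This subarray runs from index 8 to index 9.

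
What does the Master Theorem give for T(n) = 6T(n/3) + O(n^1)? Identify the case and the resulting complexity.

Master Theorem for T(n) = 6T(n/3) + O(n^1):

a = 6, b = 3, c = 1
log_b(a) = log_3(6) = 1.6309

Case 1: c = 1 < log_3(6) = 1.6309
T(n) = O(n^(log_3 6))

For T(n) = 6T(n/3) + O(n^1): log_3(6) = 1.6309. This is Case 1 of the Master Theorem (c < log_b(a), work dominated by leaves), giving O(n^(log_3 6)).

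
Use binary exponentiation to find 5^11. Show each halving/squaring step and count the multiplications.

Computing 5^11 by squaring (build up from 5^1; each line after the first costs one multiplication):

5^1 = 5
5^2 = (5^1)^2 = 5^2 = 25
5^4 = (5^2)^2 = 25^2 = 625
5^5 = 5 * 5^4 = 5 * 625 = 3125
5^10 = (5^5)^2 = 3125^2 = 9765625
5^11 = 5 * 5^10 = 5 * 9765625 = 48828125

Result: 48828125
Multiplications needed: 5 (5 lines after 5^1)

5^11 = 48828125. Using exponentiation by squaring, this requires 5 multiplications. The key idea: if the exponent is even, square the half-power; if odd, multiply by the base once.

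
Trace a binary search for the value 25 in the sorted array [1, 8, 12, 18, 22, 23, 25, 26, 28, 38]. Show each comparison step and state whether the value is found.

Binary search for 25 in [1, 8, 12, 18, 22, 23, 25, 26, 28, 38]:

lo=0, hi=9, mid=4, arr[mid]=22 -> 22 < 25, search right half
lo=5, hi=9, mid=7, arr[mid]=26 -> 26 > 25, search left half
lo=5, hi=6, mid=5, arr[mid]=23 -> 23 < 25, search right half
lo=6, hi=6, mid=6, arr[mid]=25 -> Found target at index 6!

Binary search finds 25 at index 6 after 4 comparisons. The search repeatedly halves the search space by comparing with the middle element.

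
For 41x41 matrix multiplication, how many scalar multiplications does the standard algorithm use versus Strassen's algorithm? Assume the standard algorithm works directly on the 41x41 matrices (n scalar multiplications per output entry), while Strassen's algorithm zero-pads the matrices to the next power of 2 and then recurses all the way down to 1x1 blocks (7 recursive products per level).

Matrix multiplication for 41x41 matrices:

Strassen's algorithm requires power-of-2 dimensions. Pad 41x41 to 64x64 (next power of 2).

Standard algorithm: 41^3 = 68921 multiplications
Strassen's algorithm: 7^(log2(64)) = 7^6 = 117649 multiplications
Difference: 68921 - 117649 = -48728 (Strassen uses MORE here due to padding overhead — for small or just-over-power-of-2 n, padding can outweigh the per-level savings)

Standard: 68921 multiplications (41^3). Strassen: 117649 multiplications (7^6, after padding to 64x64). Strassen reduces 8 recursive multiplications to 7 at each level.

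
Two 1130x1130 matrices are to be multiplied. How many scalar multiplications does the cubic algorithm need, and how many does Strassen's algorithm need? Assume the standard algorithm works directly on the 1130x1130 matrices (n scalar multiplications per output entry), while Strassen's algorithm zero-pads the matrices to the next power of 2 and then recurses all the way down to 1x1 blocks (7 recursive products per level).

Matrix multiplication for 1130x1130 matrices:

Strassen's algorithm requires power-of-2 dimensions. Pad 1130x1130 to 2048x2048 (next power of 2).

Standard algorithm: 1130^3 = 1442897000 multiplications
Strassen's algorithm: 7^(log2(2048)) = 7^11 = 1977326743 multiplications
Difference: 1442897000 - 1977326743 = -534429743 (Strassen uses MORE here due to padding overhead — for small or just-over-power-of-2 n, padding can outweigh the per-level savings)

Standard: 1442897000 multiplications (1130^3). Strassen: 1977326743 multiplications (7^11, after padding to 2048x2048). Strassen reduces 8 recursive multiplications to 7 at each level.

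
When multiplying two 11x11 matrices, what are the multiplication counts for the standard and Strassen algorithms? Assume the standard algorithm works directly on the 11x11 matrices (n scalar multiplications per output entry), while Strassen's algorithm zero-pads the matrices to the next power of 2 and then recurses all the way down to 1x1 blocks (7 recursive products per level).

Matrix multiplication for 11x11 matrices:

Strassen's algorithm requires power-of-2 dimensions. Pad 11x11 to 16x16 (next power of 2).

Standard algorithm: 11^3 = 1331 multiplications
Strassen's algorithm: 7^(log2(16)) = 7^4 = 2401 multiplications
Difference: 1331 - 2401 = -1070 (Strassen uses MORE here due to padding overhead — for small or just-over-power-of-2 n, padding can outweigh the per-level savings)

Standard: 1331 multiplications (11^3). Strassen: 2401 multiplications (7^4, after padding to 16x16). Strassen reduces 8 recursive multiplications to 7 at each level.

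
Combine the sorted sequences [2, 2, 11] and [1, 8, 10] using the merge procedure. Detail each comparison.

Merging process:

Compare 2 vs 1: take 1 from right. Merged: [1]
Compare 2 vs 8: take 2 from left. Merged: [1, 2]
Compare 2 vs 8: take 2 from left. Merged: [1, 2, 2]
Compare 11 vs 8: take 8 from right. Merged: [1, 2, 2, 8]
Compare 11 vs 10: take 10 from right. Merged: [1, 2, 2, 8, 10]
Append remaining from left: [11]. Merged: [1, 2, 2, 8, 10, 11]

Final merged array: [1, 2, 2, 8, 10, 11]
Total comparisons: 5

The merged array is [1, 2, 2, 8, 10, 11], requiring 5 comparisons. The merge step runs in O(n) time where n is the total number of elements.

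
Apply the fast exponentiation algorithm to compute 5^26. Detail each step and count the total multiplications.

Computing 5^26 by squaring (build up from 5^1; each line after the first costs one multiplication):

5^1 = 5
5^2 = (5^1)^2 = 5^2 = 25
5^3 = 5 * 5^2 = 5 * 25 = 125
5^6 = (5^3)^2 = 125^2 = 15625
5^12 = (5^6)^2 = 15625^2 = 244140625
5^13 = 5 * 5^12 = 5 * 244140625 = 1220703125
5^26 = (5^13)^2 = 1220703125^2 = 1490116119384765625

Result: 1490116119384765625
Multiplications needed: 6 (6 lines after 5^1)

5^26 = 1490116119384765625. Using exponentiation by squaring, this requires 6 multiplications. The key idea: if the exponent is even, square the half-power; if odd, multiply by the base once.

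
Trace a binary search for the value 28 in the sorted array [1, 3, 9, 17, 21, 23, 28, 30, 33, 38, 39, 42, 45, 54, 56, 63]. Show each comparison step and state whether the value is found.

Binary search for 28 in [1, 3, 9, 17, 21, 23, 28, 30, 33, 38, 39, 42, 45, 54, 56, 63]:

lo=0, hi=15, mid=7, arr[mid]=30 -> 30 > 28, search left half
lo=0, hi=6, mid=3, arr[mid]=17 -> 17 < 28, search right half
lo=4, hi=6, mid=5, arr[mid]=23 -> 23 < 28, search right half
lo=6, hi=6, mid=6, arr[mid]=28 -> Found target at index 6!

Binary search finds 28 at index 6 after 4 comparisons. The search repeatedly halves the search space by comparing with the middle element.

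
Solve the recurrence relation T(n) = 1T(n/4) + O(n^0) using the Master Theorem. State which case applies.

Master Theorem for T(n) = 1T(n/4) + O(n^0):

a = 1, b = 4, c = 0
log_b(a) = log_4(1) = 0.0000

Case 2: c = 0 = log_4(1) = 0.0000
T(n) = O(n^0 log n) = O(log n)

For T(n) = 1T(n/4) + O(n^0): log_4(1) = 0.0000. This is Case 2 of the Master Theorem (c = log_b(a), equal work at all levels), giving O(log n).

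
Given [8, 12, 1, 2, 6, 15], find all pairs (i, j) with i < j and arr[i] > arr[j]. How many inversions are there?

Finding inversions in [8, 12, 1, 2, 6, 15]:

(0, 2): arr[0]=8 > arr[2]=1
(0, 3): arr[0]=8 > arr[3]=2
(0, 4): arr[0]=8 > arr[4]=6
(1, 2): arr[1]=12 > arr[2]=1
(1, 3): arr[1]=12 > arr[3]=2
(1, 4): arr[1]=12 > arr[4]=6

Total inversions: 6

The array has 6 inversion(s): (0,2), (0,3), (0,4), (1,2), (1,3), (1,4). Each pair (i,j) satisfies i < j and arr[i] > arr[j].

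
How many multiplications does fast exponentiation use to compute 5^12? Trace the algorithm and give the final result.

Computing 5^12 by squaring (build up from 5^1; each line after the first costs one multiplication):

5^1 = 5
5^2 = (5^1)^2 = 5^2 = 25
5^3 = 5 * 5^2 = 5 * 25 = 125
5^6 = (5^3)^2 = 125^2 = 15625
5^12 = (5^6)^2 = 15625^2 = 244140625

Result: 244140625
Multiplications needed: 4 (4 lines after 5^1)

5^12 = 244140625. Using exponentiation by squaring, this requires 4 multiplications. The key idea: if the exponent is even, square the half-power; if odd, multiply by the base once.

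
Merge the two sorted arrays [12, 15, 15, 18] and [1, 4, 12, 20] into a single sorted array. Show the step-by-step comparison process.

Merging process:

Compare 12 vs 1: take 1 from right. Merged: [1]
Compare 12 vs 4: take 4 from right. Merged: [1, 4]
Compare 12 vs 12: take 12 from left. Merged: [1, 4, 12]
Compare 15 vs 12: take 12 from right. Merged: [1, 4, 12, 12]
Compare 15 vs 20: take 15 from left. Merged: [1, 4, 12, 12, 15]
Compare 15 vs 20: take 15 from left. Merged: [1, 4, 12, 12, 15, 15]
Compare 18 vs 20: take 18 from left. Merged: [1, 4, 12, 12, 15, 15, 18]
Append remaining from right: [20]. Merged: [1, 4, 12, 12, 15, 15, 18, 20]

Final merged array: [1, 4, 12, 12, 15, 15, 18, 20]
Total comparisons: 7

The merged array is [1, 4, 12, 12, 15, 15, 18, 20], requiring 7 comparisons. The merge step runs in O(n) time where n is the total number of elements.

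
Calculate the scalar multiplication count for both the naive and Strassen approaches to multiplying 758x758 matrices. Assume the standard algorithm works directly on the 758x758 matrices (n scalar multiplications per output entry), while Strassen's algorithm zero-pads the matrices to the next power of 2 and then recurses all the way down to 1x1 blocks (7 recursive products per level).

Matrix multiplication for 758x758 matrices:

Strassen's algorithm requires power-of-2 dimensions. Pad 758x758 to 1024x1024 (next power of 2).

Standard algorithm: 758^3 = 435519512 multiplications
Strassen's algorithm: 7^(log2(1024)) = 7^10 = 282475249 multiplications
Savings: 435519512 - 282475249 = 153044263 multiplications

Standard: 435519512 multiplications (758^3). Strassen: 282475249 multiplications (7^10, after padding to 1024x1024). Strassen reduces 8 recursive multiplications to 7 at each level.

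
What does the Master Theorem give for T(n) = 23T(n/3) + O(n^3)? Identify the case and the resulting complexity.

Master Theorem for T(n) = 23T(n/3) + O(n^3):

a = 23, b = 3, c = 3
log_b(a) = log_3(23) = 2.8540

Case 3: c = 3 > log_3(23) = 2.8540
T(n) = O(n^3) = O(n^3)

For T(n) = 23T(n/3) + O(n^3): log_3(23) = 2.8540. This is Case 3 of the Master Theorem (c > log_b(a), work dominated by root), giving O(n^3).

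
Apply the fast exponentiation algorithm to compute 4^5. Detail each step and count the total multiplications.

Computing 4^5 by squaring (build up from 4^1; each line after the first costs one multiplication):

4^1 = 4
4^2 = (4^1)^2 = 4^2 = 16
4^4 = (4^2)^2 = 16^2 = 256
4^5 = 4 * 4^4 = 4 * 256 = 1024

Result: 1024
Multiplications needed: 3 (3 lines after 4^1)

4^5 = 1024. Using exponentiation by squaring, this requires 3 multiplications. The key idea: if the exponent is even, square the half-power; if odd, multiply by the base once.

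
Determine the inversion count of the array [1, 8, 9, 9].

Finding inversions in [1, 8, 9, 9]:


Total inversions: 0

The array has 0 inversions. It is already sorted.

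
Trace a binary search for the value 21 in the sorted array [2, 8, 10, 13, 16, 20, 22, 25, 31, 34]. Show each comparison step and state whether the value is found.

Binary search for 21 in [2, 8, 10, 13, 16, 20, 22, 25, 31, 34]:

lo=0, hi=9, mid=4, arr[mid]=16 -> 16 < 21, search right half
lo=5, hi=9, mid=7, arr[mid]=25 -> 25 > 21, search left half
lo=5, hi=6, mid=5, arr[mid]=20 -> 20 < 21, search right half
lo=6, hi=6, mid=6, arr[mid]=22 -> 22 > 21, search left half
lo=6 > hi=5, target 21 not found

Binary search determines that 21 is not in the array after 4 comparisons. The search space was exhausted without finding the target.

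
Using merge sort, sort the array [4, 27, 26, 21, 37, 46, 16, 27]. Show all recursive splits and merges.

Merge sort trace:

Split: [4, 27, 26, 21, 37, 46, 16, 27] -> [4, 27, 26, 21] and [37, 46, 16, 27]
  Split: [4, 27, 26, 21] -> [4, 27] and [26, 21]
    Split: [4, 27] -> [4] and [27]
    Merge: [4] + [27] -> [4, 27]
    Split: [26, 21] -> [26] and [21]
    Merge: [26] + [21] -> [21, 26]
  Merge: [4, 27] + [21, 26] -> [4, 21, 26, 27]
  Split: [37, 46, 16, 27] -> [37, 46] and [16, 27]
    Split: [37, 46] -> [37] and [46]
    Merge: [37] + [46] -> [37, 46]
    Split: [16, 27] -> [16] and [27]
    Merge: [16] + [27] -> [16, 27]
  Merge: [37, 46] + [16, 27] -> [16, 27, 37, 46]
Merge: [4, 21, 26, 27] + [16, 27, 37, 46] -> [4, 16, 21, 26, 27, 27, 37, 46]

Final sorted array: [4, 16, 21, 26, 27, 27, 37, 46]

The merge sort proceeds by recursively splitting the array and merging sorted halves.
After all merges, the sorted array is [4, 16, 21, 26, 27, 27, 37, 46].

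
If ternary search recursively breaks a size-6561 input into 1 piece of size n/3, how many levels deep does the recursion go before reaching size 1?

For divide and conquer with division factor 3:

Problem sizes at each level:
Level 0: 6561
Level 1: 2187
Level 2: 729
Level 3: 243
Level 4: 81
Level 5: 27
Level 6: 9
Level 7: 3
Level 8: 1

The root is level 0 and the size-1 base case is level 8 (the tree spans levels 0 through 8, i.e. 9 levels counting the root), so the depth is the number of divisions: log_3(6561) = 8

The recursion tree depth is log_3(6561) = 8. At each level, the problem size is divided by 3, so it takes 8 divisions to reduce to a base case of size 1. The algorithm makes 1 recursive call at each level.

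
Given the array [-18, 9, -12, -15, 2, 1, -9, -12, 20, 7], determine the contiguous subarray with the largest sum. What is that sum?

Using Kadane's algorithm on [-18, 9, -12, -15, 2, 1, -9, -12, 20, 7]:

Scanning through the array:
Position 1 (value 9): max_ending_here = 9, max_so_far = 9
Position 2 (value -12): max_ending_here = -3, max_so_far = 9
Position 3 (value -15): max_ending_here = -15, max_so_far = 9
Position 4 (value 2): max_ending_here = 2, max_so_far = 9
Position 5 (value 1): max_ending_here = 3, max_so_far = 9
Position 6 (value -9): max_ending_here = -6, max_so_far = 9
Position 7 (value -12): max_ending_here = -12, max_so_far = 9
Position 8 (value 20): max_ending_here = 20, max_so_far = 20
Position 9 (value 7): max_ending_here = 27, max_so_far = 27

Maximum subarray: [20, 7]
Maximum sum: 27

The maximum subarray is [20, 7] with sum 27. This subarray runs from index 8 to index 9.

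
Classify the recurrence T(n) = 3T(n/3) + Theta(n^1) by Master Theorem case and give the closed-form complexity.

Master Theorem for T(n) = 3T(n/3) + O(n^1):

a = 3, b = 3, c = 1
log_b(a) = log_3(3) = 1.0000

Case 2: c = 1 = log_3(3) = 1.0000
T(n) = O(n^1 log n) = O(n log n)

For T(n) = 3T(n/3) + O(n^1): log_3(3) = 1.0000. This is Case 2 of the Master Theorem (c = log_b(a), equal work at all levels), giving O(n log n).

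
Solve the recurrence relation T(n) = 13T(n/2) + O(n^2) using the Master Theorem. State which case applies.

Master Theorem for T(n) = 13T(n/2) + O(n^2):

a = 13, b = 2, c = 2
log_b(a) = log_2(13) = 3.7004

Case 1: c = 2 < log_2(13) = 3.7004
T(n) = O(n^(log_2 13))

For T(n) = 13T(n/2) + O(n^2): log_2(13) = 3.7004. This is Case 1 of the Master Theorem (c < log_b(a), work dominated by leaves), giving O(n^(log_2 13)).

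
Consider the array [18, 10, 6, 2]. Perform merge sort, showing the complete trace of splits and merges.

Merge sort trace:

Split: [18, 10, 6, 2] -> [18, 10] and [6, 2]
  Split: [18, 10] -> [18] and [10]
  Merge: [18] + [10] -> [10, 18]
  Split: [6, 2] -> [6] and [2]
  Merge: [6] + [2] -> [2, 6]
Merge: [10, 18] + [2, 6] -> [2, 6, 10, 18]

Final sorted array: [2, 6, 10, 18]

The merge sort proceeds by recursively splitting the array and merging sorted halves.
After all merges, the sorted array is [2, 6, 10, 18].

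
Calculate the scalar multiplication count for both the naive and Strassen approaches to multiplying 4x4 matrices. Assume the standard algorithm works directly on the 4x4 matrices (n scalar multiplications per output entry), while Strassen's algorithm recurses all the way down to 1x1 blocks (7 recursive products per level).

Matrix multiplication for 4x4 matrices:

Standard algorithm: 4^3 = 64 multiplications
Strassen's algorithm: 7^(log2(4)) = 7^2 = 49 multiplications
Savings: 64 - 49 = 15 multiplications

Standard: 64 multiplications (4^3). Strassen: 49 multiplications (7^2). Strassen reduces 8 recursive multiplications to 7 at each level.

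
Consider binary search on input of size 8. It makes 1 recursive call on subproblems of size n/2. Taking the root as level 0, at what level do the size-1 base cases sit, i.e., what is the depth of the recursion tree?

For divide and conquer with division factor 2:

Problem sizes at each level:
Level 0: 8
Level 1: 4
Level 2: 2
Level 3: 1

The root is level 0 and the size-1 base case is level 3 (the tree spans levels 0 through 3, i.e. 4 levels counting the root), so the depth is the number of divisions: log_2(8) = 3

The recursion tree depth is log_2(8) = 3. At each level, the problem size is divided by 2, so it takes 3 divisions to reduce to a base case of size 1. The algorithm makes 1 recursive call at each level.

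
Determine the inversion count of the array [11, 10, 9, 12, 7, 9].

Finding inversions in [11, 10, 9, 12, 7, 9]:

(0, 1): arr[0]=11 > arr[1]=10
(0, 2): arr[0]=11 > arr[2]=9
(0, 4): arr[0]=11 > arr[4]=7
(0, 5): arr[0]=11 > arr[5]=9
(1, 2): arr[1]=10 > arr[2]=9
(1, 4): arr[1]=10 > arr[4]=7
(1, 5): arr[1]=10 > arr[5]=9
(2, 4): arr[2]=9 > arr[4]=7
(3, 4): arr[3]=12 > arr[4]=7
(3, 5): arr[3]=12 > arr[5]=9

Total inversions: 10

The array has 10 inversion(s): (0,1), (0,2), (0,4), (0,5), (1,2), (1,4), (1,5), (2,4), (3,4), (3,5). Each pair (i,j) satisfies i < j and arr[i] > arr[j].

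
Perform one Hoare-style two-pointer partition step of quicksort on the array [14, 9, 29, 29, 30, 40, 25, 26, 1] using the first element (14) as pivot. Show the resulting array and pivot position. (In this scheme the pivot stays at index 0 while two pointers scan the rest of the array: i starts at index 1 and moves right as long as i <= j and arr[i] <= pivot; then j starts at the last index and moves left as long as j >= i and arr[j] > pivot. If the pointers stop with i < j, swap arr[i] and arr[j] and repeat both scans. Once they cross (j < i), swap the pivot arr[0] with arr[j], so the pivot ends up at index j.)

Hoare-style two-pointer partition with pivot = 14:

Initial array: [14, 9, 29, 29, 30, 40, 25, 26, 1]

Pointers start at i = 1, j = 8.
i stops at index 2 (arr[2]=29 > 14), j stops at index 8 (arr[8]=1 <= 14): swap arr[2] and arr[8], array becomes [14, 9, 1, 29, 30, 40, 25, 26, 29]
i ends at 3, j ends at 2: the pointers have crossed (j < i), so scanning stops.

Swap pivot arr[0] with arr[2] to place pivot at position 2: [1, 9, 14, 29, 30, 40, 25, 26, 29]
Pivot position: 2

After partitioning with pivot 14, the array becomes [1, 9, 14, 29, 30, 40, 25, 26, 29]. The pivot is placed at index 2. All elements to the left of the pivot are <= 14, and all elements to the right are > 14.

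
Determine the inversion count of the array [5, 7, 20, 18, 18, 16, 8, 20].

Finding inversions in [5, 7, 20, 18, 18, 16, 8, 20]:

(2, 3): arr[2]=20 > arr[3]=18
(2, 4): arr[2]=20 > arr[4]=18
(2, 5): arr[2]=20 > arr[5]=16
(2, 6): arr[2]=20 > arr[6]=8
(3, 5): arr[3]=18 > arr[5]=16
(3, 6): arr[3]=18 > arr[6]=8
(4, 5): arr[4]=18 > arr[5]=16
(4, 6): arr[4]=18 > arr[6]=8
(5, 6): arr[5]=16 > arr[6]=8

Total inversions: 9

The array has 9 inversion(s): (2,3), (2,4), (2,5), (2,6), (3,5), (3,6), (4,5), (4,6), (5,6). Each pair (i,j) satisfies i < j and arr[i] > arr[j].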